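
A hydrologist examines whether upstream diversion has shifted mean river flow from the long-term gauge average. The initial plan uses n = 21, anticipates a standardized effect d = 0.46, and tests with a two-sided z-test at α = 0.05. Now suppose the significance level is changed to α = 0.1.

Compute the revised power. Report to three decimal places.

Power ≈ 0.678

δ = d·√n = 0.46 × √21 = 2.1080 (unchanged). New critical value: z_{0.05} = 1.645.
Revised power = Φ(δ − 1.645) + Φ(−δ − 1.645) = Φ(0.463) + Φ(-3.753) = 0.6784 + 0.0001 = 0.6785.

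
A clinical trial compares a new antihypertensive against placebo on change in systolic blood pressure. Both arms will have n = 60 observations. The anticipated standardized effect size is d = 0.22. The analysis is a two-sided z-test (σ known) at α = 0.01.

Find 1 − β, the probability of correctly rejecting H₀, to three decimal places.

Power ≈ 0.085

Noncentrality parameter: δ = d·√(n/2) = 0.22 × √(60/2) = 1.2050
Two-sided α = 0.01 → critical value z_{0.005} = 2.576.
Power = Φ(δ − 2.576) + Φ(−δ − 2.576) = Φ(-1.371) + Φ(-3.781) = 0.0852 + 0.0001 = 0.0853.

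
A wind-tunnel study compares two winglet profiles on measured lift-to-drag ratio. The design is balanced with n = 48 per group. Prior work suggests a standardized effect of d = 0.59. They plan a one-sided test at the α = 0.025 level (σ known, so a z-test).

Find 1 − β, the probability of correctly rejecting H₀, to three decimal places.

Noncentrality parameter: δ = d·√(n/2) = 0.59 × √(48/2) = 2.8904
Critical value for a one-sided test at α = 0.025: z_α = 1.960.
Power = Φ(δ − 1.960) = Φ(0.930) = 0.8239.

Power ≈ 0.824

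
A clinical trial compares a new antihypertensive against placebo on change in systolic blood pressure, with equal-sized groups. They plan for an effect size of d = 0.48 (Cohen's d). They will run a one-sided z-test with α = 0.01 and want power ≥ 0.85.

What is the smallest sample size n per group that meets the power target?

n = 99 per group

Set Φ(δ − 2.326) = 0.85; then δ − 2.326 = Φ⁻¹(0.85) = 1.036, giving δ = 3.363.
δ = d·√(n/2) ⇒ n = 2(δ/d)² = 2 × (3.363 / 0.48)² = 98.16.
Rounding up, n = 99 per group.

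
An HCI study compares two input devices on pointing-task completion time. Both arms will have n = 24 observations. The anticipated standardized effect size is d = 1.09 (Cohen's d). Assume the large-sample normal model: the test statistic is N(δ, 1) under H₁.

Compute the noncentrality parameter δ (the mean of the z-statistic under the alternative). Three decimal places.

δ ≈ 3.776

The noncentrality parameter scales effect size by the design's sample-size factor: δ = d·√(n/2) = 1.09 × √(24/2) = 3.7759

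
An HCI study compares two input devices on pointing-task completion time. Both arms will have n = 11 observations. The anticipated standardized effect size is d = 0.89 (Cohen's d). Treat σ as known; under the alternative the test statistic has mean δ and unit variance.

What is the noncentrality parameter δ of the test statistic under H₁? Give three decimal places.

δ ≈ 2.087

The noncentrality parameter scales effect size by the design's sample-size factor: δ = d·√(n/2) = 0.89 × √(11/2) = 2.0872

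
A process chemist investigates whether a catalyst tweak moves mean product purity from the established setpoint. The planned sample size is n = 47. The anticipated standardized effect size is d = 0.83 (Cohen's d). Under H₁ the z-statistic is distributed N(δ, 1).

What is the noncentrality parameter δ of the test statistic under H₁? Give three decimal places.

The noncentrality parameter scales effect size by the design's sample-size factor: δ = d·√n = 0.83 × √47 = 5.6902

δ ≈ 5.690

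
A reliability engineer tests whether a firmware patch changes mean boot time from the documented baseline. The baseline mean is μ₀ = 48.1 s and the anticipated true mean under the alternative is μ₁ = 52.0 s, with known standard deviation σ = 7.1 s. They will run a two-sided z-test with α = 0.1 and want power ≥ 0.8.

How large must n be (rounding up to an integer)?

Standardized effect: d = |μ₁ − μ₀| / σ = |52.0 − 48.1| / 7.1 = 0.5493
Set Φ(δ − 1.645) = 0.8; then δ − 1.645 = Φ⁻¹(0.8) = 0.842, giving δ = 2.486.
(The Φ(−δ − z_{α/2}) term is vanishingly small for δ > 0 and is dropped in the standard sample-size formula.)
δ = d·√n ⇒ n = (δ/d)² = (2.486 / 0.5493)² = 20.49.
Rounding up, n = 21.

n = 21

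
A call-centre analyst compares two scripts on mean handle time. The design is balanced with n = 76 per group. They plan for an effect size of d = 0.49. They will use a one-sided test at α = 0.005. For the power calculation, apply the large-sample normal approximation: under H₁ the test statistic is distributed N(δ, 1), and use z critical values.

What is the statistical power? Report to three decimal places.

Noncentrality parameter: λ = d·√(n/2) = 0.49 × √(76/2) = 3.0206
One-sided α = 0.005 → critical value z_{0.005} = 2.576.
Power = P(Z > 2.576 − λ) = Φ(0.445) = 0.6717.

Power ≈ 0.672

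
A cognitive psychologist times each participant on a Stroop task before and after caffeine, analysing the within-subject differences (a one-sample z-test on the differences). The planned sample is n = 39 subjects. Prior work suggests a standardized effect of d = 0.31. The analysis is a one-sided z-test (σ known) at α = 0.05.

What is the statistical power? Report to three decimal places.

Noncentrality parameter: δ = d·√n = 0.31 × √39 = 1.9359
One-sided α = 0.05 → critical value z_{0.05} = 1.645.
Power = P(Z > 1.645 − δ) = Φ(0.291) = 0.6145.

Power ≈ 0.615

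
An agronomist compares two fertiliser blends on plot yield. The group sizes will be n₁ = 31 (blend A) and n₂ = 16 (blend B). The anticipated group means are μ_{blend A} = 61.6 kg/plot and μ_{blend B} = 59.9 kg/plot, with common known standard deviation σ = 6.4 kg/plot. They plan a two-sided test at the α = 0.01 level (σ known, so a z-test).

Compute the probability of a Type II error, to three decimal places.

Standardized effect: d = |μ_{blend A} − μ_{blend B}| / σ = |61.6 − 59.9| / 6.4 = 0.2656
Noncentrality parameter: δ = d / √(1/n₁ + 1/n₂) = 0.2656 / √(1/31 + 1/16) = 0.8629
Two-sided α = 0.01 → critical value z_{0.005} = 2.576.
Power = Φ(δ − 2.576) + Φ(−δ − 2.576) = Φ(-1.713) + Φ(-3.439) = 0.0434 + 0.0003 = 0.0437.
Type II error: β = 1 − power = 1 − 0.0437 = 0.9563.

β ≈ 0.956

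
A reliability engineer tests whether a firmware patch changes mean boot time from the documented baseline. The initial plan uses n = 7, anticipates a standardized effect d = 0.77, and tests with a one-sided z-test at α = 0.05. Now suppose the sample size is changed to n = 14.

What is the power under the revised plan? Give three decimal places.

With n = 14: δ = d·√n = 0.77 × √14 = 2.8811. Critical value z_{0.05} = 1.645.
Revised power = Φ(δ − 1.645) = Φ(1.236) = 0.8918.

Power ≈ 0.892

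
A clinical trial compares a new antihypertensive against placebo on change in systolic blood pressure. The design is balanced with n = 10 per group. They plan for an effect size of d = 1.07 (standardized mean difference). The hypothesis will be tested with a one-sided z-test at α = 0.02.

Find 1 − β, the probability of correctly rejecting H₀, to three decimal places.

Noncentrality parameter: δ = d·√(n/2) = 1.07 × √(10/2) = 2.3926
Critical value for a one-sided test at α = 0.02: z_α = 2.054.
Power = P(Z > 2.054 − δ) = Φ(0.339) = 0.6326.

Power ≈ 0.633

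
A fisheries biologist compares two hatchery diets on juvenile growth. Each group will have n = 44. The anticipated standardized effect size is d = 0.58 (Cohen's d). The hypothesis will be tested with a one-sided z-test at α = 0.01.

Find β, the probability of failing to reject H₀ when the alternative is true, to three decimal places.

Noncentrality parameter: δ = d·√(n/2) = 0.58 × √(44/2) = 2.7204
Critical value for a one-sided test at α = 0.01: z_α = 2.326.
Power = P(Z > 2.326 − δ) = Φ(0.394) = 0.6532.
Type II error: β = 1 − power = 1 − 0.6532 = 0.3468.

β ≈ 0.347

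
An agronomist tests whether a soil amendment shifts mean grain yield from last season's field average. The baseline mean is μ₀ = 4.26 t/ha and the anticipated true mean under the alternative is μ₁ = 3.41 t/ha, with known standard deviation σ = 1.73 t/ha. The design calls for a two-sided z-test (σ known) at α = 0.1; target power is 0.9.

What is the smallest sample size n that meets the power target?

n = 36

Standardized effect: d = |μ₁ − μ₀| / σ = |3.41 − 4.26| / 1.73 = 0.4913
Set Φ(δ − 1.645) = 0.9; then δ − 1.645 = Φ⁻¹(0.9) = 1.282, giving δ = 2.926.
(For δ > 0 the lower-tail rejection region contributes negligibly to power, so the one-term inversion is standard.)
δ = d·√n ⇒ n = (δ/d)² = (2.926 / 0.4913)² = 35.48.
Rounding up, n = 36.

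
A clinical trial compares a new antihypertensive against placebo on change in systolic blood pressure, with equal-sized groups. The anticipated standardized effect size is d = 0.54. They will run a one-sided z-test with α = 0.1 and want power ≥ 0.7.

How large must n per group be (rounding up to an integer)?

For power 0.7 need Φ(δ − z_{0.1}) = 0.7, so δ = z_{0.1} + z_{0.30} = 1.282 + 0.524 = 1.806.
δ = d·√(n/2) ⇒ n = 2(δ/d)² = 2 × (1.806 / 0.54)² = 22.37.
Round up to the next whole unit.

n = 23 per group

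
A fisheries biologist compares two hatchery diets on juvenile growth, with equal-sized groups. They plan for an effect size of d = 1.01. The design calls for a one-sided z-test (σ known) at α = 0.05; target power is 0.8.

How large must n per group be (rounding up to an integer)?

Set Φ(δ − 1.645) = 0.8; then δ − 1.645 = Φ⁻¹(0.8) = 0.842, giving δ = 2.486.
δ = d·√(n/2) ⇒ n = 2(δ/d)² = 2 × (2.486 / 1.01)² = 12.12.
Rounding up, n = 13 per group.

n = 13 per group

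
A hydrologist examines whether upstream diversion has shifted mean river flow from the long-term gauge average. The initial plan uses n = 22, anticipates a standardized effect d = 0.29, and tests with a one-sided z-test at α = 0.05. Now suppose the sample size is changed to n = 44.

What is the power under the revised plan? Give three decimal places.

With n = 44: δ = d·√n = 0.29 × √44 = 1.9236. Critical value z_{0.05} = 1.645.
Revised power = Φ(δ − 1.645) = Φ(0.279) = 0.6098.

Power ≈ 0.610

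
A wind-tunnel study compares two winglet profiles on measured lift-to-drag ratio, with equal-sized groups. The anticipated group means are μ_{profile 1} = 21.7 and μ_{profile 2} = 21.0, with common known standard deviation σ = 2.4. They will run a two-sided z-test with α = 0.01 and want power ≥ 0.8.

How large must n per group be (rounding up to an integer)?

n = 275 per group

Standardized effect: d = |μ_{profile 1} − μ_{profile 2}| / σ = |21.7 − 21.0| / 2.4 = 0.2917
For power 0.8 need Φ(δ − z_{0.005}) = 0.8, so δ = z_{0.005} + z_{0.20} = 2.576 + 0.842 = 3.417.
(The Φ(−δ − z_{α/2}) term is vanishingly small for δ > 0 and is dropped in the standard sample-size formula.)
δ = d·√(n/2) ⇒ n = 2(δ/d)² = 2 × (3.417 / 0.2917)² = 274.57.
Rounding up, n = 275 per group.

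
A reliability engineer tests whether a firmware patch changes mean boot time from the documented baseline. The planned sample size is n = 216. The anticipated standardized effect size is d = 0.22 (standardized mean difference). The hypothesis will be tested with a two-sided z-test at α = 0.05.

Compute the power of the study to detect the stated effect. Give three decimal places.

Noncentrality parameter: δ = d·√n = 0.22 × √216 = 3.2333
Two-sided α = 0.05 → critical value z_{0.025} = 1.960.
Power = Φ(δ − 1.960) + Φ(−δ − 1.960) = Φ(1.273) + Φ(-5.193) = 0.8986 + 0.0000 = 0.8986.

Power ≈ 0.899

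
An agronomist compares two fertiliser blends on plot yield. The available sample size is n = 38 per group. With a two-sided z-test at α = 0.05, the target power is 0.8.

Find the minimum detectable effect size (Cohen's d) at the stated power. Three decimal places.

d ≈ 0.643

Required noncentrality: δ = z_{0.025} + z_{0.20} = 1.960 + 0.842 = 2.802.
(The second rejection-region term Φ(−δ − z_{α/2}) is negligible and dropped.)
δ = d·√(n/2) ⇒ d = δ/√(n/2) = 2.802/√(38/2) = 0.6427.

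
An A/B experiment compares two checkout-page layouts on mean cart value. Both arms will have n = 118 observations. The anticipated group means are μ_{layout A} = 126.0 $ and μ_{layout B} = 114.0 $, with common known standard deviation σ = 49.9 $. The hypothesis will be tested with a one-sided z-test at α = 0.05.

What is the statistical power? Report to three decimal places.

Power ≈ 0.580

Standardized effect: d = |μ_{layout A} − μ_{layout B}| / σ = |126.0 − 114.0| / 49.9 = 0.2405
Noncentrality parameter: δ = d·√(n/2) = 0.2405 × √(118/2) = 1.8472
Critical value for a one-sided test at α = 0.05: z_α = 1.645.
Power = P(Z > 1.645 − δ) = Φ(0.202) = 0.5802.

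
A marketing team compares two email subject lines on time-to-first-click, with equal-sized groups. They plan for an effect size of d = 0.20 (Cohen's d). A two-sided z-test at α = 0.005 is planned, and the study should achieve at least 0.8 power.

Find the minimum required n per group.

Set Φ(δ − 2.807) = 0.8; then δ − 2.807 = Φ⁻¹(0.8) = 0.842, giving δ = 3.649.
(Ignoring the negligible lower-tail rejection probability gives the usual closed-form inversion.)
δ = d·√(n/2) ⇒ n = 2(δ/d)² = 2 × (3.649 / 0.20)² = 665.63.
Rounding up, n = 666 per group.

n = 666 per group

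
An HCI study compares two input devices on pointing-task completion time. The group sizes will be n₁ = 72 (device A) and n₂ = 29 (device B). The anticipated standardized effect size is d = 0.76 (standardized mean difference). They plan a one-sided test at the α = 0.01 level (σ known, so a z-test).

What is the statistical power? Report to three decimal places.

Noncentrality parameter: δ = d / √(1/n₁ + 1/n₂) = 0.76 / √(1/72 + 1/29) = 3.4556
Critical value for a one-sided test at α = 0.01: z_α = 2.326.
Power = P(Z > 2.326 − δ) = Φ(1.129) = 0.8706.

Power ≈ 0.871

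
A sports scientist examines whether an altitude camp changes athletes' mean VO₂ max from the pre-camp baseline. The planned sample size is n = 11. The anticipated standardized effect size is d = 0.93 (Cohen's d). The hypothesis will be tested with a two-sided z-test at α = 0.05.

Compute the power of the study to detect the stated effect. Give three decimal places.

Power ≈ 0.870

Noncentrality parameter: λ = d·√n = 0.93 × √11 = 3.0845
Two-sided α = 0.05 → critical value z_{0.025} = 1.960.
Power = Φ(λ − 1.960) + Φ(−λ − 1.960) = Φ(1.124) + Φ(-5.044) = 0.8696 + 0.0000 = 0.8696.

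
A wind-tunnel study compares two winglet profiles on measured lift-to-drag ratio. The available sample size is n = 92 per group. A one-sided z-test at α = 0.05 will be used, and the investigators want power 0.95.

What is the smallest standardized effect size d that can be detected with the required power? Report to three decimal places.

d ≈ 0.485

Required noncentrality: δ = z_{0.05} + z_{0.05} = 1.645 + 1.645 = 3.290.
δ = d·√(n/2) ⇒ d = δ/√(n/2) = 3.290/√(92/2) = 0.4850.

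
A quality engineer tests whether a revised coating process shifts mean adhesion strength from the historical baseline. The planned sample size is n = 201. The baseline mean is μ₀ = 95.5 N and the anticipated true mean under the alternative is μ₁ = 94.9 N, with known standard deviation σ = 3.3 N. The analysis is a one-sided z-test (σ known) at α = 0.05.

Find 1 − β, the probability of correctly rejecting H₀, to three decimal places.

Standardized effect: d = |μ₁ − μ₀| / σ = |94.9 − 95.5| / 3.3 = 0.1818
Noncentrality parameter: δ = d·√n = 0.1818 × √201 = 2.5777
Critical value for a one-sided test at α = 0.05: z_α = 1.645.
Power = Φ(δ − 1.645) = Φ(0.933) = 0.8246.

Power ≈ 0.825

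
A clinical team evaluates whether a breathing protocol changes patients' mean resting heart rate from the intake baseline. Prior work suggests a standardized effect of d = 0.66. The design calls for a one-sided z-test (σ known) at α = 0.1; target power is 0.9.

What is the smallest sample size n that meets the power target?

n = 16

Set Φ(δ − 1.282) = 0.9; then δ − 1.282 = Φ⁻¹(0.9) = 1.282, giving δ = 2.563.
δ = d·√n ⇒ n = (δ/d)² = (2.563 / 0.66)² = 15.08.
Round up to the next whole unit.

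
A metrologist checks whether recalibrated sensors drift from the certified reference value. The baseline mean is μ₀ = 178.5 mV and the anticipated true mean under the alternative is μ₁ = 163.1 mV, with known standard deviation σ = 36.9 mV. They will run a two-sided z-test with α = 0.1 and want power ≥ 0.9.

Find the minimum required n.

Standardized effect: d = |μ₁ − μ₀| / σ = |163.1 − 178.5| / 36.9 = 0.4173
Set Φ(δ − 1.645) = 0.9; then δ − 1.645 = Φ⁻¹(0.9) = 1.282, giving δ = 2.926.
(For δ > 0 the lower-tail rejection region contributes negligibly to power, so the one-term inversion is standard.)
δ = d·√n ⇒ n = (δ/d)² = (2.926 / 0.4173)² = 49.17.
Rounding up, n = 50.

n = 50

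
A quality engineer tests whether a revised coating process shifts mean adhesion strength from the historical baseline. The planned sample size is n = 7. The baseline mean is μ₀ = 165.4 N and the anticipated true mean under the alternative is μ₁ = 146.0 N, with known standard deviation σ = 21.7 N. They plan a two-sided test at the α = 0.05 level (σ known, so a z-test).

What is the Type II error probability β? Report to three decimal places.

Standardized effect: d = |μ₁ − μ₀| / σ = |146.0 − 165.4| / 21.7 = 0.8940
Noncentrality parameter: δ = d·√n = 0.8940 × √7 = 2.3653
Two-sided α = 0.05 → critical value z_{0.025} = 1.960.
Power = Φ(δ − 1.960) + Φ(−δ − 1.960) = Φ(0.405) + Φ(-4.325) = 0.6574 + 0.0000 = 0.6574.
Type II error: β = 1 − power = 1 − 0.6574 = 0.3426.

β ≈ 0.343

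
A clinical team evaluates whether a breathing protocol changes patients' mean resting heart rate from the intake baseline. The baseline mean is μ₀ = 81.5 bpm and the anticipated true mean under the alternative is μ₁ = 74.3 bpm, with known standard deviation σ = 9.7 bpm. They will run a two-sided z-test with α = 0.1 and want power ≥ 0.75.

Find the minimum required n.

Standardized effect: d = |μ₁ − μ₀| / σ = |74.3 − 81.5| / 9.7 = 0.7423
For power 0.75 need Φ(δ − z_{0.05}) = 0.75, so δ = z_{0.05} + z_{0.25} = 1.645 + 0.674 = 2.319.
(For δ > 0 the lower-tail rejection region contributes negligibly to power, so the one-term inversion is standard.)
δ = d·√n ⇒ n = (δ/d)² = (2.319 / 0.7423)² = 9.76.
Rounding up, n = 10.

n = 10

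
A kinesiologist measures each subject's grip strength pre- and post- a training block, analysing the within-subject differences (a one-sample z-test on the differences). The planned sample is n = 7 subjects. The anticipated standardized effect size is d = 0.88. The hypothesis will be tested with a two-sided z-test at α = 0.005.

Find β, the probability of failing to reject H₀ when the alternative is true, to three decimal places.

β ≈ 0.684

Noncentrality parameter: δ = d·√n = 0.88 × √7 = 2.3283
Two-sided α = 0.005 → critical value z_{0.0025} = 2.807.
Power = Φ(δ − 2.807) + Φ(−δ − 2.807) = Φ(-0.479) + Φ(-5.135) = 0.3161 + 0.0000 = 0.3161.
Type II error: β = 1 − power = 1 − 0.3161 = 0.6839.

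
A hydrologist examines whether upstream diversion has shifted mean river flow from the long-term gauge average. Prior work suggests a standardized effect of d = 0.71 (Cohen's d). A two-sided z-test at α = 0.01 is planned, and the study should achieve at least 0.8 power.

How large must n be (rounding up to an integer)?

n = 24

Set Φ(δ − 2.576) = 0.8; then δ − 2.576 = Φ⁻¹(0.8) = 0.842, giving δ = 3.417.
(For δ > 0 the lower-tail rejection region contributes negligibly to power, so the one-term inversion is standard.)
δ = d·√n ⇒ n = (δ/d)² = (3.417 / 0.71)² = 23.17.
Rounding up, n = 24.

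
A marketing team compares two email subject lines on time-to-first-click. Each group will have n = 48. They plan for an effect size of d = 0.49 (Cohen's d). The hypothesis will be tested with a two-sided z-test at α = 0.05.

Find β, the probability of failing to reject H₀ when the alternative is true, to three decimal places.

β ≈ 0.330

Noncentrality parameter: δ = d·√(n/2) = 0.49 × √(48/2) = 2.4005
Two-sided α = 0.05 → critical value z_{0.025} = 1.960.
Power = Φ(δ − 1.960) + Φ(−δ − 1.960) = Φ(0.441) + Φ(-4.360) = 0.6702 + 0.0000 = 0.6702.
Type II error: β = 1 − power = 1 − 0.6702 = 0.3298.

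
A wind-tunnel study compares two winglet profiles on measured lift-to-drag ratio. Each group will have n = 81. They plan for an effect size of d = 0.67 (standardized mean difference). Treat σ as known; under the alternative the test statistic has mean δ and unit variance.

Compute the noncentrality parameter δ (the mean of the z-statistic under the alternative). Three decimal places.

δ ≈ 4.264

δ = d·√(n/2) = 0.67 × √(81/2) = 4.2639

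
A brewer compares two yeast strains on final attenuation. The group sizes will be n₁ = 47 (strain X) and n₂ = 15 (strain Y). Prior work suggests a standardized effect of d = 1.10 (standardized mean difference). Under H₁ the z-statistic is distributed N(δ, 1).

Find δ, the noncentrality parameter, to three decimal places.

δ ≈ 3.709

The noncentrality parameter scales effect size by the design's sample-size factor: δ = d / √(1/n₁ + 1/n₂) = 1.10 / √(1/47 + 1/15) = 3.7093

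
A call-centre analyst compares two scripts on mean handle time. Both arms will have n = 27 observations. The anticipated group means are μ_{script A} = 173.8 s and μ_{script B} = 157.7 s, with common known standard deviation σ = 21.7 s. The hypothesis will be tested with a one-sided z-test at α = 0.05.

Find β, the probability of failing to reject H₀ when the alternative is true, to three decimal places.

β ≈ 0.140

Standardized effect: d = |μ_{script A} − μ_{script B}| / σ = |173.8 − 157.7| / 21.7 = 0.7419
Noncentrality parameter: δ = d·√(n/2) = 0.7419 × √(27/2) = 2.7260
One-sided α = 0.05 → critical value z_{0.05} = 1.645.
Power = P(Z > 1.645 − δ) = Φ(1.081) = 0.8602.
Type II error: β = 1 − power = 1 − 0.8602 = 0.1398.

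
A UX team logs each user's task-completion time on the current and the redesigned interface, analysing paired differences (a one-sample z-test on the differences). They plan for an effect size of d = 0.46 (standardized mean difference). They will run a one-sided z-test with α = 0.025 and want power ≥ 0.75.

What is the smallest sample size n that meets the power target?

Set Φ(δ − 1.960) = 0.75; then δ − 1.960 = Φ⁻¹(0.75) = 0.674, giving δ = 2.634.
δ = d·√n ⇒ n = (δ/d)² = (2.634 / 0.46)² = 32.80.
Rounding up, n = 33.

n = 33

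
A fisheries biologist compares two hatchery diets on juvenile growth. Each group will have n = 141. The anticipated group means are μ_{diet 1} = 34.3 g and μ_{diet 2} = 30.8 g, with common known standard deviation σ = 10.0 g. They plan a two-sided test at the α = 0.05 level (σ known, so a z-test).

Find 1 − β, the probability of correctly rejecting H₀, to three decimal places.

Standardized effect: d = |μ_{diet 1} − μ_{diet 2}| / σ = |34.3 − 30.8| / 10.0 = 0.3500
Noncentrality parameter: δ = d·√(n/2) = 0.3500 × √(141/2) = 2.9387
Critical value for a two-sided test at α = 0.05: z_{α/2} = 1.960.
Power = Φ(δ − 1.960) + Φ(−δ − 1.960) = Φ(0.979) + Φ(-4.899) = 0.8362 + 0.0000 = 0.8362.

Power ≈ 0.836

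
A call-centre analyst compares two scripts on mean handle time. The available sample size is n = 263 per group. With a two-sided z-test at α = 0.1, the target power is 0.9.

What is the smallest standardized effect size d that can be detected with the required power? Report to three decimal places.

Need Φ(δ − 1.645) = 0.9, so δ = 1.645 + 1.282 = 2.926.
(The second rejection-region term Φ(−δ − z_{α/2}) is negligible and dropped.)
δ = d·√(n/2) ⇒ d = δ/√(n/2) = 2.926/√(263/2) = 0.2552.

d ≈ 0.255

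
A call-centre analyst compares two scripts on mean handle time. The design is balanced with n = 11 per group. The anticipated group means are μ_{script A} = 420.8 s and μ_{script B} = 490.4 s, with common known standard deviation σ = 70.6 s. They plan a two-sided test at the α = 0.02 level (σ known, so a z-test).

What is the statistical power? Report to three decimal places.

Standardized effect: d = |μ_{script A} − μ_{script B}| / σ = |420.8 − 490.4| / 70.6 = 0.9858
Noncentrality parameter: δ = d·√(n/2) = 0.9858 × √(11/2) = 2.3120
Two-sided α = 0.02 → critical value z_{0.01} = 2.326.
Power = Φ(δ − 2.326) + Φ(−δ − 2.326) = Φ(-0.014) + Φ(-4.638) = 0.4943 + 0.0000 = 0.4943.

Power ≈ 0.494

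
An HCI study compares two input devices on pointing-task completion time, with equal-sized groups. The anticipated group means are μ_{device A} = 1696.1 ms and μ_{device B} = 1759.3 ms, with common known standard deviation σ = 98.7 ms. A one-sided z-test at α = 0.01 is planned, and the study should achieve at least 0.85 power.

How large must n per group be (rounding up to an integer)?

Standardized effect: d = |μ_{device A} − μ_{device B}| / σ = |1696.1 − 1759.3| / 98.7 = 0.6403
Set Φ(δ − 2.326) = 0.85; then δ − 2.326 = Φ⁻¹(0.85) = 1.036, giving δ = 3.363.
δ = d·√(n/2) ⇒ n = 2(δ/d)² = 2 × (3.363 / 0.6403)² = 55.16.
Rounding up, n = 56 per group.

n = 56 per group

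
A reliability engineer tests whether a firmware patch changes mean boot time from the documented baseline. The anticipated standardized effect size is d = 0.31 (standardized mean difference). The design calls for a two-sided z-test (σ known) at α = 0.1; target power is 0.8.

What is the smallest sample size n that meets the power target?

For power 0.8 need Φ(δ − z_{0.05}) = 0.8, so δ = z_{0.05} + z_{0.20} = 1.645 + 0.842 = 2.486.
(The Φ(−δ − z_{α/2}) term is vanishingly small for δ > 0 and is dropped in the standard sample-size formula.)
δ = d·√n ⇒ n = (δ/d)² = (2.486 / 0.31)² = 64.33.
Round up to the next whole unit.

n = 65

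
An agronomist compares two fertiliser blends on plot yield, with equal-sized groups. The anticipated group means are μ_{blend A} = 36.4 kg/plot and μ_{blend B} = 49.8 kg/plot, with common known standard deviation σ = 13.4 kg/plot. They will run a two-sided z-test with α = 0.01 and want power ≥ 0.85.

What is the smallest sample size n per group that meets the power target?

Standardized effect: d = |μ_{blend A} − μ_{blend B}| / σ = |36.4 − 49.8| / 13.4 = 1.0000
Set Φ(δ − 2.576) = 0.85; then δ − 2.576 = Φ⁻¹(0.85) = 1.036, giving δ = 3.612.
(Ignoring the negligible lower-tail rejection probability gives the usual closed-form inversion.)
δ = d·√(n/2) ⇒ n = 2(δ/d)² = 2 × (3.612 / 1.0000)² = 26.10.
Rounding up, n = 27 per group.

n = 27 per group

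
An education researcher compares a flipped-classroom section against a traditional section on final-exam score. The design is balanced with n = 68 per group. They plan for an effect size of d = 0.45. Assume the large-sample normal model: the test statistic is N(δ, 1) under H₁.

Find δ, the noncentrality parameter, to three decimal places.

δ = d·√(n/2) = 0.45 × √(68/2) = 2.6239

δ ≈ 2.624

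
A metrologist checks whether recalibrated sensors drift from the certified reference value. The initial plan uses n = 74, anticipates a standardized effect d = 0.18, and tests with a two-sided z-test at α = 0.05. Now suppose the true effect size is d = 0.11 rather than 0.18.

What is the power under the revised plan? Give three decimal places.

Power ≈ 0.157

With d = 0.11: δ = d·√n = 0.11 × √74 = 0.9463. Critical value z_{0.025} = 1.960.
Revised power = Φ(δ − 1.960) + Φ(−δ − 1.960) = Φ(-1.014) + Φ(-2.906) = 0.1554 + 0.0018 = 0.1572.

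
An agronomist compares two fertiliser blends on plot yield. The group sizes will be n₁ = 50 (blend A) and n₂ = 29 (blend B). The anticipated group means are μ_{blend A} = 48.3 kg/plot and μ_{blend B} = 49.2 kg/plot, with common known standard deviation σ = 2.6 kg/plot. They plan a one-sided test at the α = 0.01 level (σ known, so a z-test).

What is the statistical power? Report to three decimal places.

Standardized effect: d = |μ_{blend A} − μ_{blend B}| / σ = |48.3 − 49.2| / 2.6 = 0.3462
Noncentrality parameter: δ = d / √(1/n₁ + 1/n₂) = 0.3462 / √(1/50 + 1/29) = 1.4830
One-sided α = 0.01 → critical value z_{0.01} = 2.326.
Power = Φ(δ − 2.326) = Φ(-0.843) = 0.1995.

Power ≈ 0.200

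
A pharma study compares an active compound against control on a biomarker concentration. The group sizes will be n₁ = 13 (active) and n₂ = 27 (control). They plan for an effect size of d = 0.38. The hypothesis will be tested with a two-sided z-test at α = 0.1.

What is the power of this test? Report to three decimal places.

Noncentrality parameter: δ = d / √(1/n₁ + 1/n₂) = 0.38 / √(1/13 + 1/27) = 1.1257
Two-sided α = 0.1 → critical value z_{0.05} = 1.645.
Power = Φ(δ − 1.645) + Φ(−δ − 1.645) = Φ(-0.519) + Φ(-2.771) = 0.3018 + 0.0028 = 0.3046.

Power ≈ 0.305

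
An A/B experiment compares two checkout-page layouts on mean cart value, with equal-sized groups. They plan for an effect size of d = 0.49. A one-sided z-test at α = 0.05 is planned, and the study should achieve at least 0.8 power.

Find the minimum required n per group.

For power 0.8 need Φ(δ − z_{0.05}) = 0.8, so δ = z_{0.05} + z_{0.20} = 1.645 + 0.842 = 2.486.
δ = d·√(n/2) ⇒ n = 2(δ/d)² = 2 × (2.486 / 0.49)² = 51.50.
Round up to the next whole unit.

n = 52 per group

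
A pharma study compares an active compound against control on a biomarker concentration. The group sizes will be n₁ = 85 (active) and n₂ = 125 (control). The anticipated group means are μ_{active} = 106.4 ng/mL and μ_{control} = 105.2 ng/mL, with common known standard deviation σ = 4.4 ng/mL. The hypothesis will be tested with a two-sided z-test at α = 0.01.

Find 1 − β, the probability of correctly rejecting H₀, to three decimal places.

Power ≈ 0.262

Standardized effect: d = |μ_{active} − μ_{control}| / σ = |106.4 − 105.2| / 4.4 = 0.2727
Noncentrality parameter: δ = d / √(1/n₁ + 1/n₂) = 0.2727 / √(1/85 + 1/125) = 1.9399
Two-sided α = 0.01 → critical value z_{0.005} = 2.576.
Power = Φ(δ − 2.576) + Φ(−δ − 2.576) = Φ(-0.636) + Φ(-4.516) = 0.2624 + 0.0000 = 0.2624.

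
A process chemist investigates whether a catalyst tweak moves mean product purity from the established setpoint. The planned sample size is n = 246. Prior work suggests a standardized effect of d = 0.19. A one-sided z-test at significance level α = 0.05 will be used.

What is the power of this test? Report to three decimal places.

Noncentrality parameter: δ = d·√n = 0.19 × √246 = 2.9800
One-sided α = 0.05 → critical value z_{0.05} = 1.645.
Power = Φ(δ − 1.645) = Φ(1.335) = 0.9091.

Power ≈ 0.909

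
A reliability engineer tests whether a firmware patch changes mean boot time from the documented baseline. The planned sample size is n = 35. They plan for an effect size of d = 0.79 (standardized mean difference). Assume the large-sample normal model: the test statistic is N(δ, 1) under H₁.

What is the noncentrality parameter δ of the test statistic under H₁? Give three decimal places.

δ ≈ 4.674

The noncentrality parameter scales effect size by the design's sample-size factor: δ = d·√n = 0.79 × √35 = 4.6737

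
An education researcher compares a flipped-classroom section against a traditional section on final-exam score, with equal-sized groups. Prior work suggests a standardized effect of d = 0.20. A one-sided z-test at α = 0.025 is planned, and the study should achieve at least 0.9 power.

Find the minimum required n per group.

Set Φ(δ − 1.960) = 0.9; then δ − 1.960 = Φ⁻¹(0.9) = 1.282, giving δ = 3.242.
δ = d·√(n/2) ⇒ n = 2(δ/d)² = 2 × (3.242 / 0.20)² = 525.37.
Round up to the next whole unit.

n = 526 per group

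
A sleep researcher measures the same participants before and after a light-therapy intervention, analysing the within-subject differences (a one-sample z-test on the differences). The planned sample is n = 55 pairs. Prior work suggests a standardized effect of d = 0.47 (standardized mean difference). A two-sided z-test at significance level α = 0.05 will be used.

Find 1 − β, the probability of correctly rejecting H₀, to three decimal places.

Noncentrality parameter: δ = d·√n = 0.47 × √55 = 3.4856
Two-sided α = 0.05 → critical value z_{0.025} = 1.960.
Power = Φ(δ − 1.960) + Φ(−δ − 1.960) = Φ(1.526) + Φ(-5.446) = 0.9365 + 0.0000 = 0.9365.

Power ≈ 0.936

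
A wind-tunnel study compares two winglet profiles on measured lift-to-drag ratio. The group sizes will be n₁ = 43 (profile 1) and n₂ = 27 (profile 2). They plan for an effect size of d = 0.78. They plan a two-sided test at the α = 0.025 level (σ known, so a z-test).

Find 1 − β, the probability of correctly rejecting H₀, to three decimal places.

Noncentrality parameter: δ = d / √(1/n₁ + 1/n₂) = 0.78 / √(1/43 + 1/27) = 3.1766
Critical value for a two-sided test at α = 0.025: z_{α/2} = 2.241.
Power = Φ(δ − 2.241) + Φ(−δ − 2.241) = Φ(0.935) + Φ(-5.418) = 0.8252 + 0.0000 = 0.8252.

Power ≈ 0.825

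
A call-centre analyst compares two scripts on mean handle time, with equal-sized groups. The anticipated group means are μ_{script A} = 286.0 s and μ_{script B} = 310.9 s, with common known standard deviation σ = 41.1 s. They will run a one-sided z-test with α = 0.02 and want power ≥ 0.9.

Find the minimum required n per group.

Standardized effect: d = |μ_{script A} − μ_{script B}| / σ = |286.0 − 310.9| / 41.1 = 0.6058
For power 0.9 need Φ(δ − z_{0.02}) = 0.9, so δ = z_{0.02} + z_{0.10} = 2.054 + 1.282 = 3.335.
δ = d·√(n/2) ⇒ n = 2(δ/d)² = 2 × (3.335 / 0.6058)² = 60.62.
Round up to the next whole unit.

n = 61 per group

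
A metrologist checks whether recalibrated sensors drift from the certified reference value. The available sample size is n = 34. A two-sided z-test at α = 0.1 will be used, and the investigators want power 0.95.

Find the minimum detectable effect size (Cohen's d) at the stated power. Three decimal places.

Required noncentrality: δ = z_{0.05} + z_{0.05} = 1.645 + 1.645 = 3.290.
(The second rejection-region term Φ(−δ − z_{α/2}) is negligible and dropped.)
δ = d·√n ⇒ d = δ/√n = 3.290/√34 = 0.5642.

d ≈ 0.564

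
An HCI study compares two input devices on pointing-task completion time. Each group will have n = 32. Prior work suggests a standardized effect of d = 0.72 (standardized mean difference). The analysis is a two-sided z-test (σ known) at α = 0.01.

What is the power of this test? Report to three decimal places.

Noncentrality parameter: δ = d·√(n/2) = 0.72 × √(32/2) = 2.8800
Critical value for a two-sided test at α = 0.01: z_{α/2} = 2.576.
Power = Φ(δ − 2.576) + Φ(−δ − 2.576) = Φ(0.304) + Φ(-5.456) = 0.6195 + 0.0000 = 0.6195.

Power ≈ 0.620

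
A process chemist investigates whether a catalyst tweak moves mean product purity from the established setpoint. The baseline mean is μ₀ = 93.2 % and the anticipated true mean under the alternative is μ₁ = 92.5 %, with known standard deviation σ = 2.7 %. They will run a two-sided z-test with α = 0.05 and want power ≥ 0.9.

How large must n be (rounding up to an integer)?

n = 157

Standardized effect: d = |μ₁ − μ₀| / σ = |92.5 − 93.2| / 2.7 = 0.2593
For power 0.9 need Φ(δ − z_{0.025}) = 0.9, so δ = z_{0.025} + z_{0.10} = 1.960 + 1.282 = 3.242.
(For δ > 0 the lower-tail rejection region contributes negligibly to power, so the one-term inversion is standard.)
δ = d·√n ⇒ n = (δ/d)² = (3.242 / 0.2593)² = 156.32.
Round up to the next whole unit.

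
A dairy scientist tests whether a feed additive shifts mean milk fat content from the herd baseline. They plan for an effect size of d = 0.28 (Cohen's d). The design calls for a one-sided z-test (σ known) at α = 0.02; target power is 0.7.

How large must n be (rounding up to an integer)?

n = 85

Set Φ(δ − 2.054) = 0.7; then δ − 2.054 = Φ⁻¹(0.7) = 0.524, giving δ = 2.578.
δ = d·√n ⇒ n = (δ/d)² = (2.578 / 0.28)² = 84.78.
Round up to the next whole unit.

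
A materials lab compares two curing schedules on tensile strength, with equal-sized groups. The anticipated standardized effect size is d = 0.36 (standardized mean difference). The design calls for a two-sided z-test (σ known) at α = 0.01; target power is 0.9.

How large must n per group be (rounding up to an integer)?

n = 230 per group

Set Φ(δ − 2.576) = 0.9; then δ − 2.576 = Φ⁻¹(0.9) = 1.282, giving δ = 3.857.
(For δ > 0 the lower-tail rejection region contributes negligibly to power, so the one-term inversion is standard.)
δ = d·√(n/2) ⇒ n = 2(δ/d)² = 2 × (3.857 / 0.36)² = 229.62.
Round up to the next whole unit.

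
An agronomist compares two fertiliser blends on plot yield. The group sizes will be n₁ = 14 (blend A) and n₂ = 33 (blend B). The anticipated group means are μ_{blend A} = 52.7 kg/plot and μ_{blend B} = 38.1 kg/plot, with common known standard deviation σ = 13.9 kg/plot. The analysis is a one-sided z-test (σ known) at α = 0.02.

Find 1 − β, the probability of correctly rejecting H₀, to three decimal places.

Power ≈ 0.892

Standardized effect: d = |μ_{blend A} − μ_{blend B}| / σ = |52.7 − 38.1| / 13.9 = 1.0504
Noncentrality parameter: δ = d / √(1/n₁ + 1/n₂) = 1.0504 / √(1/14 + 1/33) = 3.2931
Critical value for a one-sided test at α = 0.02: z_α = 2.054.
Power = Φ(δ − 2.054) = Φ(1.239) = 0.8924.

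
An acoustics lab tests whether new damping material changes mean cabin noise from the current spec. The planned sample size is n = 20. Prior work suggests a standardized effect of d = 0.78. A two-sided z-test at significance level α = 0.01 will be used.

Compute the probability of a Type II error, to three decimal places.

β ≈ 0.181

Noncentrality parameter: λ = d·√n = 0.78 × √20 = 3.4883
Critical value for a two-sided test at α = 0.01: z_{α/2} = 2.576.
Power = Φ(λ − 2.576) + Φ(−λ − 2.576) = Φ(0.912) + Φ(-6.064) = 0.8192 + 0.0000 = 0.8192.
Type II error: β = 1 − power = 1 − 0.8192 = 0.1808.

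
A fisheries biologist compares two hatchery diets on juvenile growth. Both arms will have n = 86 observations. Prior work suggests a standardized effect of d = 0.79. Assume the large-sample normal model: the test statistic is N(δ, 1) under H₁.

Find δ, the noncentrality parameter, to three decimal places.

δ ≈ 5.180

δ = d·√(n/2) = 0.79 × √(86/2) = 5.1804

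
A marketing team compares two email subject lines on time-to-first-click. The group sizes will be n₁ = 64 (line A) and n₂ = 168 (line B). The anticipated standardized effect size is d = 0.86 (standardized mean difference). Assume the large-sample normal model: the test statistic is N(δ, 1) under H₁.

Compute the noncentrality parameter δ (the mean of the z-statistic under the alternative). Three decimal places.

δ = d / √(1/n₁ + 1/n₂) = 0.86 / √(1/64 + 1/168) = 5.8546

δ ≈ 5.855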